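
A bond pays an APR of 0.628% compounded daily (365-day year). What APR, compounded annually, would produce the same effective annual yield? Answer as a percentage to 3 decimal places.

0.630%

EAR = (1 + 0.00628/365)^365 − 1 = 0.006300.
Compounded annually, the equivalent nominal rate is the EAR itself: 0.630%.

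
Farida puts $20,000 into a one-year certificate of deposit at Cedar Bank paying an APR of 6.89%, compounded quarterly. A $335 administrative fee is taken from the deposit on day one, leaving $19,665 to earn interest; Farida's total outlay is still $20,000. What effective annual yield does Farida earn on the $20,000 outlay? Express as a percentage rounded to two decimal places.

Value after one year: 19,665 × (1 + 0.0689/4)^4 = 19,665 × 1.070701 = $21,055.33.
Effective yield on the $20,000 outlay: 21,055.33 / 20,000 − 1 = 0.052766 = 5.28%.

5.28%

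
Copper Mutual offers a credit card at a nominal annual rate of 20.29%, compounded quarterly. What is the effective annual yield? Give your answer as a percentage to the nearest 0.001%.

21.887%

EAR = (1 + 0.2029/4)^4 − 1.
= 1.218867 − 1 = 21.887%.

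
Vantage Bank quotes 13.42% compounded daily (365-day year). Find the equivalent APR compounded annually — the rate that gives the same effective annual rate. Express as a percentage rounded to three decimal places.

EAR = (1 + 0.1342/365)^365 − 1 = 0.143593.
Compounded annually, the equivalent nominal rate is the EAR itself: 14.359%.

14.359%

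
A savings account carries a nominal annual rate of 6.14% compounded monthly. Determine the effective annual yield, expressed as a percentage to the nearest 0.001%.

EAR = (1 + 0.0614/12)^12 − 1.
= (1 + 0.005117)^12 − 1 = 1.063158 − 1 = 6.316%.

6.316%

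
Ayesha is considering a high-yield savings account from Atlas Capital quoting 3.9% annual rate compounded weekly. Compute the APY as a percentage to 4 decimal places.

3.9755%

EAR = (1 + 0.039/52)^52 − 1.
= 1.039755 − 1 = 3.9755%.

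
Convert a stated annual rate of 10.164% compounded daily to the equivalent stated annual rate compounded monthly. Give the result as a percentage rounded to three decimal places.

10.206%

EAR = (1 + 0.10164/365)^365 − 1 = 0.106969.
Solve (1 + r/12)^12 = 1.106969: r/12 = 1.106969^(1/12) − 1 = 0.008505, so r = 0.102057 = 10.206%.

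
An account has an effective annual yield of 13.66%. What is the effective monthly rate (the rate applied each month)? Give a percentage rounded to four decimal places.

1.0727%

The per-month rate i satisfies (1 + i)^12 = 1 + 0.1366.
i = 1.1366^(1/12) − 1 = 0.0107272 = 1.0727%.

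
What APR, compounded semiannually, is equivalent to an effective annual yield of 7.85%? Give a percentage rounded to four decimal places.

7.7017%

(1 + r/2)^2 − 1 = 0.0785, so 1 + r/2 = 1.0785^(1/2).
r/2 = 0.038509, so r = 0.077017 = 7.7017%.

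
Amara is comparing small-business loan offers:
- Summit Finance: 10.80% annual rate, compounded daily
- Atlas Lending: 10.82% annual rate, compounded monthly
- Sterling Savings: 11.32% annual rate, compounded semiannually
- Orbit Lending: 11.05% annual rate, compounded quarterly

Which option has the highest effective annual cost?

Summit Finance: (1 + 0.1080/365)^365 − 1 = 11.403%
Atlas Lending: (1 + 0.1082/12)^12 − 1 = 11.373%
Sterling Savings: (1 + 0.1132/2)^2 − 1 = 11.640%
Orbit Lending: (1 + 0.1105/4)^4 − 1 = 11.516%
The highest effective annual rate is Sterling Savings at 11.640%.

Sterling Savings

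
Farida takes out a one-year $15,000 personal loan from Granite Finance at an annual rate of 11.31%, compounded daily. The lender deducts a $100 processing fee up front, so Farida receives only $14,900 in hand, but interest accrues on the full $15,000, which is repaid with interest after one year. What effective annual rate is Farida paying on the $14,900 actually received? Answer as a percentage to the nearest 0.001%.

Amount owed after one year: 15,000 × (1 + 0.1131/365)^365 = 15,000 × 1.119724 = $16,795.86.
Effective rate on net proceeds: 16,795.86 / 14,900 − 1 = 0.127239 = 12.724%.

12.724%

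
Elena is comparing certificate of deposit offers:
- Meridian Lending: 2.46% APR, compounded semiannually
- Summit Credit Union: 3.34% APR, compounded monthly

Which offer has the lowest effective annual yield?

Meridian Lending: (1 + 0.0246/2)^2 − 1 = 2.475%
Summit Credit Union: (1 + 0.0334/12)^12 − 1 = 3.392%
The lowest effective annual rate is Meridian Lending at 2.475%.

Meridian Lending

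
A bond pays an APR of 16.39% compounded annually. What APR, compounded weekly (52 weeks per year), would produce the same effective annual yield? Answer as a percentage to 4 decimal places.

15.1998%

Compounded annually, EAR = nominal = 0.163900.
Solve (1 + r/52)^52 = 1.163900: r/52 = 1.163900^(1/52) − 1 = 0.002923, so r = 0.151998 = 15.1998%.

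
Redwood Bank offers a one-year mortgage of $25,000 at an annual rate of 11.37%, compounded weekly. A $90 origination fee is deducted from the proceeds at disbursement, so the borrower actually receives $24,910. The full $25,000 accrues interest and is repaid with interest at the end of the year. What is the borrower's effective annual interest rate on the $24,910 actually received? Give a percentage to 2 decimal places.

Amount owed after one year: 25,000 × (1 + 0.1137/52)^52 = 25,000 × 1.120277 = $28,006.92.
Effective rate on net proceeds: 28,006.92 / 24,910 − 1 = 0.124324 = 12.43%.

12.43%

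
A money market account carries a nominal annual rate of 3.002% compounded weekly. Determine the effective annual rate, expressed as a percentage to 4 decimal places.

EAR = (1 + 0.03002/52)^52 − 1.
= (1 + 0.000577)^52 − 1 = 1.030466 − 1 = 3.0466%.

3.0466%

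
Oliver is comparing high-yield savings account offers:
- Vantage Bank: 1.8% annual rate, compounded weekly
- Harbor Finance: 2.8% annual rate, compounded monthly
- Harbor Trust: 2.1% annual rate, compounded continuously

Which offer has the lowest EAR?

Vantage Bank: (1 + 0.018/52)^52 − 1 = 1.816%
Harbor Finance: (1 + 0.028/12)^12 − 1 = 2.836%
Harbor Trust: e^0.021 − 1 = 2.122%
The lowest effective annual rate is Vantage Bank at 1.816%.

Vantage Bank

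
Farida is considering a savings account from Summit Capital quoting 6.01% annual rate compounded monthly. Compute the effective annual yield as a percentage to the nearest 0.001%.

6.178%

EAR = (1 + 0.0601/12)^12 − 1.
= 1.061783 − 1 = 6.178%.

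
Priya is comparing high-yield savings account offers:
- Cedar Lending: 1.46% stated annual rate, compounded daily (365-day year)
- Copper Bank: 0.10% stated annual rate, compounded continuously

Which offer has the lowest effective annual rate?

Copper Bank

Cedar Lending: (1 + 0.0146/365)^365 − 1 = 1.471%
Copper Bank: e^0.0010 − 1 = 0.100%
The lowest effective annual rate is Copper Bank at 0.100%.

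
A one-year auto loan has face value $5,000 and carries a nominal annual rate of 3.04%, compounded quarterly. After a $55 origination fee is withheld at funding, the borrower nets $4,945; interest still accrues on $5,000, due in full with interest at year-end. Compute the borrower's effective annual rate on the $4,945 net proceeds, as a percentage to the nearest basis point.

4.22%

Amount owed after one year: 5,000 × (1 + 0.0304/4)^4 = 5,000 × 1.030748 = $5,153.74.
Effective rate on net proceeds: 5,153.74 / 4,945 − 1 = 0.042213 = 4.22%.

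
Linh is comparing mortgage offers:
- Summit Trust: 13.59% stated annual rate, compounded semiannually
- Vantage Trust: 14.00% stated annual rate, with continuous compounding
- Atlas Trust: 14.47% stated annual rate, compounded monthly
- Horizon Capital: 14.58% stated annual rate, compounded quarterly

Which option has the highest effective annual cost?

Atlas Trust

Summit Trust: (1 + 0.1359/2)^2 − 1 = 14.052%
Vantage Trust: e^0.1400 − 1 = 15.027%
Atlas Trust: (1 + 0.1447/12)^12 − 1 = 15.469%
Horizon Capital: (1 + 0.1458/4)^4 − 1 = 15.397%
The highest effective annual rate is Atlas Trust at 15.469%.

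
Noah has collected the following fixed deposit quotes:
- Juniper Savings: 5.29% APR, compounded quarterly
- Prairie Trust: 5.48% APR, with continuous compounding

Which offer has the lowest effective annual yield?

Juniper Savings

Juniper Savings: (1 + 0.0529/4)^4 − 1 = 5.396%
Prairie Trust: e^0.0548 − 1 = 5.633%
The lowest effective annual rate is Juniper Savings at 5.396%.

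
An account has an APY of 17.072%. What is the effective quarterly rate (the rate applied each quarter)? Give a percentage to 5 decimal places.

The per-quarter rate i satisfies (1 + i)^4 = 1 + 0.17072.
i = 1.17072^(1/4) − 1 = 0.0401914 = 4.01914%.

4.01914%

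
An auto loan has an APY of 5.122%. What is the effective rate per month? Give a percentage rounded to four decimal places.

0.4171%

The per-month rate i satisfies (1 + i)^12 = 1 + 0.05122.
i = 1.05122^(1/12) − 1 = 0.0041713 = 0.4171%.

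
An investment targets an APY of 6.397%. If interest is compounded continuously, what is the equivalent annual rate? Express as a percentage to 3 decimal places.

Continuous: nominal r satisfies e^r − 1 = 0.06397.
r = ln(1 + 0.06397) = ln(1.06397) = 0.062007 = 6.201%.

6.201%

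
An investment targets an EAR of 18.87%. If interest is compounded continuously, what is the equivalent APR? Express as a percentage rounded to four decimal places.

Continuous: nominal r satisfies e^r − 1 = 0.1887.
r = ln(1 + 0.1887) = ln(1.1887) = 0.172860 = 17.2860%.

17.2860%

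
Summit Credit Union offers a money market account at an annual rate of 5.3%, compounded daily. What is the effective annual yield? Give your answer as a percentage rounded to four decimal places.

5.4426%

EAR = (1 + 0.053/365)^365 − 1.
= 1.054426 − 1 = 5.4426%.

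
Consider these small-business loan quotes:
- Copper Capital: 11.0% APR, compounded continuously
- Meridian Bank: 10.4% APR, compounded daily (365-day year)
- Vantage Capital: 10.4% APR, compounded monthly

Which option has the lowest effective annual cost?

Vantage Capital

Copper Capital: e^0.110 − 1 = 11.628%
Meridian Bank: (1 + 0.104/365)^365 − 1 = 10.958%
Vantage Capital: (1 + 0.104/12)^12 − 1 = 10.910%
The lowest effective annual rate is Vantage Capital at 10.910%.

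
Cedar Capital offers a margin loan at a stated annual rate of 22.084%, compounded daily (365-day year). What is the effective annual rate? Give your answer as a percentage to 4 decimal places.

24.7041%

EAR = (1 + 0.22084/365)^365 − 1.
= 1.247041 − 1 = 24.7041%.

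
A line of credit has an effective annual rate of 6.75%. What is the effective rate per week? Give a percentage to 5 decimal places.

0.12569%

The per-week rate i satisfies (1 + i)^52 = 1 + 0.0675.
i = 1.0675^(1/52) − 1 = 0.0012569 = 0.12569%.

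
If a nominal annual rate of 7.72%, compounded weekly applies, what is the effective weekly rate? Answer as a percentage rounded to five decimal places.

0.14846%

With a nominal annual rate compounded weekly, the periodic rate is the nominal rate divided by 52.
i = 0.0772 / 52 = 0.0014846 = 0.14846%.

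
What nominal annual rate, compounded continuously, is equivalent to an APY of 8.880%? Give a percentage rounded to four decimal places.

Continuous: nominal r satisfies e^r − 1 = 0.08880.
r = ln(1 + 0.08880) = ln(1.08880) = 0.085076 = 8.5076%.

8.5076%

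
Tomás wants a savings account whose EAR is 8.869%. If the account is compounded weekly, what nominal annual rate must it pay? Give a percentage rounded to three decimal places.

8.504%

(1 + r/52)^52 − 1 = 0.08869, so 1 + r/52 = 1.08869^(1/52).
r/52 = 0.001635, so r = 0.085045 = 8.504%.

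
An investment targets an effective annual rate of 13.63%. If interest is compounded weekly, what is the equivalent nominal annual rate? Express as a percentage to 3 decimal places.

(1 + r/52)^52 − 1 = 0.1363, so 1 + r/52 = 1.1363^(1/52).
r/52 = 0.002460, so r = 0.127934 = 12.793%.

12.793%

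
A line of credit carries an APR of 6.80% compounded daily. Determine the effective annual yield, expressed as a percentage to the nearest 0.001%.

7.036%

EAR = (1 + 0.0680/365)^365 − 1.
= (1 + 0.000186)^365 − 1 = 1.070359 − 1 = 7.036%.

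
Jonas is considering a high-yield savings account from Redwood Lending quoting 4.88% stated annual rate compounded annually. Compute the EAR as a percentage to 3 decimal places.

Annual compounding means the effective rate equals the nominal rate: 4.880%.

4.880%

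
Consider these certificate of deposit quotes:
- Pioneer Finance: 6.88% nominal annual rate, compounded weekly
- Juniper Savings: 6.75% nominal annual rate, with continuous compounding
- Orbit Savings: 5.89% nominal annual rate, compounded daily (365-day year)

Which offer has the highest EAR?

Pioneer Finance

Pioneer Finance: (1 + 0.0688/52)^52 − 1 = 7.117%
Juniper Savings: e^0.0675 − 1 = 6.983%
Orbit Savings: (1 + 0.0589/365)^365 − 1 = 6.066%
The highest effective annual rate is Pioneer Finance at 7.117%.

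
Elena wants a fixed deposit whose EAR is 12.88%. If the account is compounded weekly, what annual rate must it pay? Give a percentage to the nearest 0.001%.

(1 + r/52)^52 − 1 = 0.1288, so 1 + r/52 = 1.1288^(1/52).
r/52 = 0.002333, so r = 0.121296 = 12.130%.

12.130%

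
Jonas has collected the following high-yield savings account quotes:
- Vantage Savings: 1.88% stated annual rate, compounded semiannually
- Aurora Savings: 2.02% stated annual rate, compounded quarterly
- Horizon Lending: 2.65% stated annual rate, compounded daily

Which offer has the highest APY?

Vantage Savings: (1 + 0.0188/2)^2 − 1 = 1.889%
Aurora Savings: (1 + 0.0202/4)^4 − 1 = 2.035%
Horizon Lending: (1 + 0.0265/365)^365 − 1 = 2.685%
The highest effective annual rate is Horizon Lending at 2.685%.

Horizon Lending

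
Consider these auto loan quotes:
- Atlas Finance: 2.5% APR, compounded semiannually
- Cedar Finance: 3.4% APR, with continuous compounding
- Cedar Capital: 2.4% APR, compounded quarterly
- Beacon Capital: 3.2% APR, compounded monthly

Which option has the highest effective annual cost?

Atlas Finance: (1 + 0.025/2)^2 − 1 = 2.516%
Cedar Finance: e^0.034 − 1 = 3.458%
Cedar Capital: (1 + 0.024/4)^4 − 1 = 2.422%
Beacon Capital: (1 + 0.032/12)^12 − 1 = 3.247%
The highest effective annual rate is Cedar Finance at 3.458%.

Cedar Finance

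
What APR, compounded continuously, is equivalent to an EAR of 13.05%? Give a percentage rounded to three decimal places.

Continuous: nominal r satisfies e^r − 1 = 0.1305.
r = ln(1 + 0.1305) = ln(1.1305) = 0.122660 = 12.266%.

12.266%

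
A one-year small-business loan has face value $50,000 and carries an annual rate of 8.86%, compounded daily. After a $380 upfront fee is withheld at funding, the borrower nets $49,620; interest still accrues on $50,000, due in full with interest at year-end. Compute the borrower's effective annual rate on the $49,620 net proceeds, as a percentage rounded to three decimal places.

10.100%

Amount owed after one year: 50,000 × (1 + 0.0886/365)^365 = 50,000 × 1.092632 = $54,631.59.
Effective rate on net proceeds: 54,631.59 / 49,620 − 1 = 0.100999 = 10.100%.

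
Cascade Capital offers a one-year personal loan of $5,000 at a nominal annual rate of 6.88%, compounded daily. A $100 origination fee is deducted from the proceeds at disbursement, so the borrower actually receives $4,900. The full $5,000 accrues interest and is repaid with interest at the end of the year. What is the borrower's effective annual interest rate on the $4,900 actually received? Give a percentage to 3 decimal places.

9.308%

Amount owed after one year: 5,000 × (1 + 0.0688/365)^365 = 5,000 × 1.071215 = $5,356.07.
Effective rate on net proceeds: 5,356.07 / 4,900 − 1 = 0.093077 = 9.308%.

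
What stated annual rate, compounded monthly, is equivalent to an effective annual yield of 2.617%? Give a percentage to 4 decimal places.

(1 + r/12)^12 − 1 = 0.02617, so 1 + r/12 = 1.02617^(1/12).
r/12 = 0.002155, so r = 0.025861 = 2.5861%.

2.5861%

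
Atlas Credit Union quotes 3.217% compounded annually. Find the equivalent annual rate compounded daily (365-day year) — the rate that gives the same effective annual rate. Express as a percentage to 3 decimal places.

Compounded annually, EAR = nominal = 0.032170.
Solve (1 + r/365)^365 = 1.032170: r/365 = 1.032170^(1/365) − 1 = 0.000087, so r = 0.031665 = 3.166%.

3.166%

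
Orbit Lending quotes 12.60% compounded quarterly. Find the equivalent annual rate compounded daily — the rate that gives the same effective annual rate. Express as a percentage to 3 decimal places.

EAR = (1 + 0.1260/4)^4 − 1 = 0.132080.
Solve (1 + r/365)^365 = 1.132080: r/365 = 1.132080^(1/365) − 1 = 0.000340, so r = 0.124077 = 12.408%.

12.408%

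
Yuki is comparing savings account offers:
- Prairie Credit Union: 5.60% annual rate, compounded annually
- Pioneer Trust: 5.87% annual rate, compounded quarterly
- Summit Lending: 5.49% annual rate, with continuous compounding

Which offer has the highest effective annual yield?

Prairie Credit Union: compounded annually, EAR = 5.600%
Pioneer Trust: (1 + 0.0587/4)^4 − 1 = 6.000%
Summit Lending: e^0.0549 − 1 = 5.643%
The highest effective annual rate is Pioneer Trust at 6.000%.

Pioneer Trust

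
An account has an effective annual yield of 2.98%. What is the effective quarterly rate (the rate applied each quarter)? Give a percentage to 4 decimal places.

0.7368%

The per-quarter rate i satisfies (1 + i)^4 = 1 + 0.0298.
i = 1.0298^(1/4) − 1 = 0.0073682 = 0.7368%.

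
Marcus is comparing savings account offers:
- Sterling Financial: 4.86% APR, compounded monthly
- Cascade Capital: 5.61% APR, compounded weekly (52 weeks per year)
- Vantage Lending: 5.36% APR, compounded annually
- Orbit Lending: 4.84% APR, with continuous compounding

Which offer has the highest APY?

Sterling Financial: (1 + 0.0486/12)^12 − 1 = 4.970%
Cascade Capital: (1 + 0.0561/52)^52 − 1 = 5.767%
Vantage Lending: compounded annually, EAR = 5.360%
Orbit Lending: e^0.0484 − 1 = 4.959%
The highest effective annual rate is Cascade Capital at 5.767%.

Cascade Capital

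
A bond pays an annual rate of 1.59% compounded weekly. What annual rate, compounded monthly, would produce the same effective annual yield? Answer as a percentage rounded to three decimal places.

EAR = (1 + 0.0159/52)^52 − 1 = 0.016025.
Solve (1 + r/12)^12 = 1.016025: r/12 = 1.016025^(1/12) − 1 = 0.001326, so r = 0.015908 = 1.591%.

1.591%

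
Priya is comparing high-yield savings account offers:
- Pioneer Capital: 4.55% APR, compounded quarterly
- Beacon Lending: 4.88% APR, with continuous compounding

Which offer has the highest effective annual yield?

Beacon Lending

Pioneer Capital: (1 + 0.0455/4)^4 − 1 = 4.628%
Beacon Lending: e^0.0488 − 1 = 5.001%
The highest effective annual rate is Beacon Lending at 5.001%.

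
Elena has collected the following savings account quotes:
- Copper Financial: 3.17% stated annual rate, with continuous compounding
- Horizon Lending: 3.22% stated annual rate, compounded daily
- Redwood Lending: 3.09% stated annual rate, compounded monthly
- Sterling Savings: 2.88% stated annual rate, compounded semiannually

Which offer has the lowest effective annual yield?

Copper Financial: e^0.0317 − 1 = 3.221%
Horizon Lending: (1 + 0.0322/365)^365 − 1 = 3.272%
Redwood Lending: (1 + 0.0309/12)^12 − 1 = 3.134%
Sterling Savings: (1 + 0.0288/2)^2 − 1 = 2.901%
The lowest effective annual rate is Sterling Savings at 2.901%.

Sterling Savings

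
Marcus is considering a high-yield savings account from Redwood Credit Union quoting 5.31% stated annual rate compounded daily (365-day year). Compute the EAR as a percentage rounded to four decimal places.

EAR = (1 + 0.0531/365)^365 − 1.
= 1.054531 − 1 = 5.4531%.

5.4531%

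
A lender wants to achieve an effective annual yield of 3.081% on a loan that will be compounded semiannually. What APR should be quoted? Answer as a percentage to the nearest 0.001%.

3.058%

(1 + r/2)^2 − 1 = 0.03081, so 1 + r/2 = 1.03081^(1/2).
r/2 = 0.015288, so r = 0.030576 = 3.058%.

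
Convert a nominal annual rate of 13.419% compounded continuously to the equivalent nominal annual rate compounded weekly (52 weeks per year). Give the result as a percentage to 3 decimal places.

EAR under continuous compounding: e^0.13419 − 1 = 0.143610.
Solve (1 + r/52)^52 = 1.143610: r/52 = 1.143610^(1/52) − 1 = 0.002584, so r = 0.134363 = 13.436%.

13.436%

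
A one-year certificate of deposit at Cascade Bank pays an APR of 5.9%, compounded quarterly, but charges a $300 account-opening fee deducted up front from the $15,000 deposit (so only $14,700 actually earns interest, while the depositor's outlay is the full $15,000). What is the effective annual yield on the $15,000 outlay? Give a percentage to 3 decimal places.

3.911%

Value after one year: 14,700 × (1 + 0.059/4)^4 = 14,700 × 1.060318 = $15,586.68.
Effective yield on the $15,000 outlay: 15,586.68 / 15,000 − 1 = 0.039112 = 3.911%.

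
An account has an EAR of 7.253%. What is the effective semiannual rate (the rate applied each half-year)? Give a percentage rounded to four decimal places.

The per-half-year rate i satisfies (1 + i)^2 = 1 + 0.07253.
i = 1.07253^(1/2) − 1 = 0.0356302 = 3.5630%.

3.5630%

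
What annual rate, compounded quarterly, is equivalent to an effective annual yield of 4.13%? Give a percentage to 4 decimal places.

4.0675%

(1 + r/4)^4 − 1 = 0.0413, so 1 + r/4 = 1.0413^(1/4).
r/4 = 0.010169, so r = 0.040675 = 4.0675%.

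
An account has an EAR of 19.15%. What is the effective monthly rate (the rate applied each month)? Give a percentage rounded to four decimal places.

The per-month rate i satisfies (1 + i)^12 = 1 + 0.1915.
i = 1.1915^(1/12) − 1 = 0.0147082 = 1.4708%.

1.4708%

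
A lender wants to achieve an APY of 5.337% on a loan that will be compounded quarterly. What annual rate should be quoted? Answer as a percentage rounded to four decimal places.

5.2334%

(1 + r/4)^4 − 1 = 0.05337, so 1 + r/4 = 1.05337^(1/4).
r/4 = 0.013083, so r = 0.052334 = 5.2334%.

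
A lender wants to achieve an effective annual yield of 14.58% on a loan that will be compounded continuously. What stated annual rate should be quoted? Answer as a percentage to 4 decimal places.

13.6103%

Continuous: nominal r satisfies e^r − 1 = 0.1458.
r = ln(1 + 0.1458) = ln(1.1458) = 0.136103 = 13.6103%.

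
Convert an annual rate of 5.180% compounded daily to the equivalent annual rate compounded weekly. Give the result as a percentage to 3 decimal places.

5.182%

EAR = (1 + 0.05180/365)^365 − 1 = 0.053161.
Solve (1 + r/52)^52 = 1.053161: r/52 = 1.053161^(1/52) − 1 = 0.000997, so r = 0.051822 = 5.182%.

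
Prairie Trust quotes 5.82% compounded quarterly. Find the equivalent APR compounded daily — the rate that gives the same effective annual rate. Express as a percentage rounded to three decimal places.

EAR = (1 + 0.0582/4)^4 − 1 = 0.059483.
Solve (1 + r/365)^365 = 1.059483: r/365 = 1.059483^(1/365) − 1 = 0.000158, so r = 0.057785 = 5.779%.

5.779%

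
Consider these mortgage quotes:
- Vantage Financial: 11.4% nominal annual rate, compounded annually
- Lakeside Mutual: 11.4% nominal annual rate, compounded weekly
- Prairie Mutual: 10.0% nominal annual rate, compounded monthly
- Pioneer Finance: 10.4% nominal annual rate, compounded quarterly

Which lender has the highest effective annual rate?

Vantage Financial: compounded annually, EAR = 11.400%
Lakeside Mutual: (1 + 0.114/52)^52 − 1 = 12.061%
Prairie Mutual: (1 + 0.100/12)^12 − 1 = 10.471%
Pioneer Finance: (1 + 0.104/4)^4 − 1 = 10.813%
The highest effective annual rate is Lakeside Mutual at 12.061%.

Lakeside Mutual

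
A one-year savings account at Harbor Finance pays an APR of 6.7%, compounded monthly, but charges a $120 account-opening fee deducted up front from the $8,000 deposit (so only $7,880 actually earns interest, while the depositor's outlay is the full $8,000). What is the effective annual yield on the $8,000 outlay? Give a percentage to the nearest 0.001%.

Value after one year: 7,880 × (1 + 0.067/12)^12 = 7,880 × 1.069096 = $8,424.48.
Effective yield on the $8,000 outlay: 8,424.48 / 8,000 − 1 = 0.053060 = 5.306%.

5.306%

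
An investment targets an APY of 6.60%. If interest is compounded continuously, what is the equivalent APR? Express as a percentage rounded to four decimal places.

Continuous: nominal r satisfies e^r − 1 = 0.0660.
r = ln(1 + 0.0660) = ln(1.0660) = 0.063913 = 6.3913%.

6.3913%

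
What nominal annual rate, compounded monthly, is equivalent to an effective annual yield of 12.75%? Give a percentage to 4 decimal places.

12.0605%

(1 + r/12)^12 − 1 = 0.1275, so 1 + r/12 = 1.1275^(1/12).
r/12 = 0.010050, so r = 0.120605 = 12.0605%.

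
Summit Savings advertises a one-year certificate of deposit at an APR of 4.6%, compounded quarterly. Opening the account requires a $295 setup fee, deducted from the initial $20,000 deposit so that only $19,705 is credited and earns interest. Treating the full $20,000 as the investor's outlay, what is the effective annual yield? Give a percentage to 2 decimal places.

Value after one year: 19,705 × (1 + 0.046/4)^4 = 19,705 × 1.046800 = $20,627.19.
Effective yield on the $20,000 outlay: 20,627.19 / 20,000 − 1 = 0.031359 = 3.14%.

3.14%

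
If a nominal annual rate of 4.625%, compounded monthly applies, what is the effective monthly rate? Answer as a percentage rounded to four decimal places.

0.3854%

With a nominal annual rate compounded monthly, the periodic rate is the nominal rate divided by 12.
i = 0.04625 / 12 = 0.0038542 = 0.3854%.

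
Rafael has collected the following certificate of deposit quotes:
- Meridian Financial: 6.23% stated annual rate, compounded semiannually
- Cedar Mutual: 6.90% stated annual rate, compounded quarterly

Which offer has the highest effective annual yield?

Cedar Mutual

Meridian Financial: (1 + 0.0623/2)^2 − 1 = 6.327%
Cedar Mutual: (1 + 0.0690/4)^4 − 1 = 7.081%
The highest effective annual rate is Cedar Mutual at 7.081%.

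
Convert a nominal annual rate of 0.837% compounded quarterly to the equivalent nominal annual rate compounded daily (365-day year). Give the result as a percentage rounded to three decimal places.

EAR = (1 + 0.00837/4)^4 − 1 = 0.008396.
Solve (1 + r/365)^365 = 1.008396: r/365 = 1.008396^(1/365) − 1 = 0.000023, so r = 0.008361 = 0.836%.

0.836%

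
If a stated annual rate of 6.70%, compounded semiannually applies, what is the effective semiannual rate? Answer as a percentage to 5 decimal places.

3.35000%

With a nominal annual rate compounded semiannually, the periodic rate is the nominal rate divided by 2.
i = 0.0670 / 2 = 0.0335000 = 3.35000%.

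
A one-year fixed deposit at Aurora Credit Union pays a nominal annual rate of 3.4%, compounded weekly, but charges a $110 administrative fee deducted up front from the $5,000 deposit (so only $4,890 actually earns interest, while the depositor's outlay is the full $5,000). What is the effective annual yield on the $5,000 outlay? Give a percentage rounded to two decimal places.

1.18%

Value after one year: 4,890 × (1 + 0.034/52)^52 = 4,890 × 1.034573 = $5,059.06.
Effective yield on the $5,000 outlay: 5,059.06 / 5,000 − 1 = 0.011813 = 1.18%.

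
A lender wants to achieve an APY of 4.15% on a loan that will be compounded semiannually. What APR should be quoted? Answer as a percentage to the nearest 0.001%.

4.108%

(1 + r/2)^2 − 1 = 0.0415, so 1 + r/2 = 1.0415^(1/2).
r/2 = 0.020539, so r = 0.041078 = 4.108%.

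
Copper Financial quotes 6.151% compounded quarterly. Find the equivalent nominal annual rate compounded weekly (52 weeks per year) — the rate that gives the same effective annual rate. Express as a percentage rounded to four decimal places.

EAR = (1 + 0.06151/4)^4 − 1 = 0.062943.
Solve (1 + r/52)^52 = 1.062943: r/52 = 1.062943^(1/52) − 1 = 0.001175, so r = 0.061078 = 6.1078%.

6.1078%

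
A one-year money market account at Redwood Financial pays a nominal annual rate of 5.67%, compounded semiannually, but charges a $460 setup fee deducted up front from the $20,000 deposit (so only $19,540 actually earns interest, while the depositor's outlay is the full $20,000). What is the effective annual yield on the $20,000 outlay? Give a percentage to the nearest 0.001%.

Value after one year: 19,540 × (1 + 0.0567/2)^2 = 19,540 × 1.057504 = $20,663.62.
Effective yield on the $20,000 outlay: 20,663.62 / 20,000 − 1 = 0.033181 = 3.318%.

3.318%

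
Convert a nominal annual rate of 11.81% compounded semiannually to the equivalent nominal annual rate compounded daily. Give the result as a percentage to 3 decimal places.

EAR = (1 + 0.1181/2)^2 − 1 = 0.121587.
Solve (1 + r/365)^365 = 1.121587: r/365 = 1.121587^(1/365) − 1 = 0.000314, so r = 0.114763 = 11.476%.

11.476%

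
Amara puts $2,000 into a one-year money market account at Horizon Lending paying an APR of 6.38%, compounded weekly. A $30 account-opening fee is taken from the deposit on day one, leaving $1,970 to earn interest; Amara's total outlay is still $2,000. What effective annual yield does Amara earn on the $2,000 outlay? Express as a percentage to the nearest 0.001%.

4.985%

Value after one year: 1,970 × (1 + 0.0638/52)^52 = 1,970 × 1.065838 = $2,099.70.
Effective yield on the $2,000 outlay: 2,099.70 / 2,000 − 1 = 0.049850 = 4.985%.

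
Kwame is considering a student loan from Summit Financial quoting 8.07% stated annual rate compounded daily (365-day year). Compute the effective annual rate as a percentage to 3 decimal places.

EAR = (1 + 0.0807/365)^365 − 1.
= (1 + 0.000221)^365 − 1 = 1.084036 − 1 = 8.404%.

8.404%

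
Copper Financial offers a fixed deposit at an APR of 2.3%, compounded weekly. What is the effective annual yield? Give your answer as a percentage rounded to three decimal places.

EAR = (1 + 0.023/52)^52 − 1.
= (1 + 0.000442)^52 − 1 = 1.023261 − 1 = 2.326%.

2.326%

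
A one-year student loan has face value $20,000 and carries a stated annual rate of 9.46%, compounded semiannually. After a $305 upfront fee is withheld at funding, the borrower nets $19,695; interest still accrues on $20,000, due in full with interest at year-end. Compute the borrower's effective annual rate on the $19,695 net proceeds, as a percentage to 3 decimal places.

11.382%

Amount owed after one year: 20,000 × (1 + 0.0946/2)^2 = 20,000 × 1.096837 = $21,936.75.
Effective rate on net proceeds: 21,936.75 / 19,695 − 1 = 0.113823 = 11.382%.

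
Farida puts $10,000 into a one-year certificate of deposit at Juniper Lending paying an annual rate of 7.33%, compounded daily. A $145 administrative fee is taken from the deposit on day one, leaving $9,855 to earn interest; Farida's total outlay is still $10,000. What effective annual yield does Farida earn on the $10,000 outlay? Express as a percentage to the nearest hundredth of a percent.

Value after one year: 9,855 × (1 + 0.0733/365)^365 = 9,855 × 1.076045 = $10,604.43.
Effective yield on the $10,000 outlay: 10,604.43 / 10,000 − 1 = 0.060443 = 6.04%.

6.04%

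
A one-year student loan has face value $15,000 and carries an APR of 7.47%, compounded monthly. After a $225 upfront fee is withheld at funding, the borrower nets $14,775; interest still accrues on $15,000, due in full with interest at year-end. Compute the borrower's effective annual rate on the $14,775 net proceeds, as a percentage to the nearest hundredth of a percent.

Amount owed after one year: 15,000 × (1 + 0.0747/12)^12 = 15,000 × 1.077311 = $16,159.67.
Effective rate on net proceeds: 16,159.67 / 14,775 − 1 = 0.093717 = 9.37%.

9.37%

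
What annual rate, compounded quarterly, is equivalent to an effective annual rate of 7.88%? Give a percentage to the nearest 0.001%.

7.657%

(1 + r/4)^4 − 1 = 0.0788, so 1 + r/4 = 1.0788^(1/4).
r/4 = 0.019143, so r = 0.076573 = 7.657%.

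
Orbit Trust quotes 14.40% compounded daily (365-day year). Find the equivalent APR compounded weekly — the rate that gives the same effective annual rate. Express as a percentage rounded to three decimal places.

EAR = (1 + 0.1440/365)^365 − 1 = 0.154851.
Solve (1 + r/52)^52 = 1.154851: r/52 = 1.154851^(1/52) − 1 = 0.002773, so r = 0.144171 = 14.417%.

14.417%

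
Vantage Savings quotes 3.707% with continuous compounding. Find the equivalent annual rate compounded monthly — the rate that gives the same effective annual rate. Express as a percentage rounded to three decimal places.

3.713%

EAR under continuous compounding: e^0.03707 − 1 = 0.037766.
Solve (1 + r/12)^12 = 1.037766: r/12 = 1.037766^(1/12) − 1 = 0.003094, so r = 0.037127 = 3.713%.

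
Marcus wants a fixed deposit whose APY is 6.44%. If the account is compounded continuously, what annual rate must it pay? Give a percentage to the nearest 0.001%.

6.241%

Continuous: nominal r satisfies e^r − 1 = 0.0644.
r = ln(1 + 0.0644) = ln(1.0644) = 0.062411 = 6.241%.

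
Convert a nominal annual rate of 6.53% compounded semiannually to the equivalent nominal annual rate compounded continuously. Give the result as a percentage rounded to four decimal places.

EAR = (1 + 0.0653/2)^2 − 1 = 0.066366.
Equivalent continuous rate: r = ln(1 + 0.066366) = 0.064257 = 6.4257%.

6.4257%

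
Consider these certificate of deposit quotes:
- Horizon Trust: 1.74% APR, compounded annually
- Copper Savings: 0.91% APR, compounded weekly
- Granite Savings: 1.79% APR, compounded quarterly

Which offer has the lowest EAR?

Copper Savings

Horizon Trust: compounded annually, EAR = 1.740%
Copper Savings: (1 + 0.0091/52)^52 − 1 = 0.914%
Granite Savings: (1 + 0.0179/4)^4 − 1 = 1.802%
The lowest effective annual rate is Copper Savings at 0.914%.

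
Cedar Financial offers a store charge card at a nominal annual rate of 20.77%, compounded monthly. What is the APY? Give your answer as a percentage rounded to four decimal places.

EAR = (1 + 0.2077/12)^12 − 1.
= 1.228659 − 1 = 22.8659%.

22.8659%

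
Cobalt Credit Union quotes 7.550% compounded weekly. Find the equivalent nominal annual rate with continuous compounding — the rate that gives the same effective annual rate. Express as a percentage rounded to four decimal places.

EAR = (1 + 0.07550/52)^52 − 1 = 0.078364.
Equivalent continuous rate: r = ln(1 + 0.078364) = 0.075445 = 7.5445%.

7.5445%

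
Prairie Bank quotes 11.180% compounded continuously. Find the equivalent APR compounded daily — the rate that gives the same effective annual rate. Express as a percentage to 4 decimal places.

11.1817%

EAR under continuous compounding: e^0.11180 − 1 = 0.118289.
Solve (1 + r/365)^365 = 1.118289: r/365 = 1.118289^(1/365) − 1 = 0.000306, so r = 0.111817 = 11.1817%.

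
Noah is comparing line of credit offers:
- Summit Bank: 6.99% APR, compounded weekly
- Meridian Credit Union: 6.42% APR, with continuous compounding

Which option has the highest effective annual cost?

Summit Bank

Summit Bank: (1 + 0.0699/52)^52 − 1 = 7.235%
Meridian Credit Union: e^0.0642 − 1 = 6.631%
The highest effective annual rate is Summit Bank at 7.235%.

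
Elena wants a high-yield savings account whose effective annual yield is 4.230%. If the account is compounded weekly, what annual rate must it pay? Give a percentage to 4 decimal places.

4.1446%

(1 + r/52)^52 − 1 = 0.04230, so 1 + r/52 = 1.04230^(1/52).
r/52 = 0.000797, so r = 0.041446 = 4.1446%.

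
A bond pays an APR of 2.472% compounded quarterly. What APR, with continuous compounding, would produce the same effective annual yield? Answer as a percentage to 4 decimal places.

EAR = (1 + 0.02472/4)^4 − 1 = 0.024950.
Equivalent continuous rate: r = ln(1 + 0.024950) = 0.024644 = 2.4644%.

2.4644%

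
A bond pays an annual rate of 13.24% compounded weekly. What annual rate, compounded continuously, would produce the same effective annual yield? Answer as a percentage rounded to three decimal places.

EAR = (1 + 0.1324/52)^52 − 1 = 0.141373.
Equivalent continuous rate: r = ln(1 + 0.141373) = 0.132232 = 13.223%.

13.223%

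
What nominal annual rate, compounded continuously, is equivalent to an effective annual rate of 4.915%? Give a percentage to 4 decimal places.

Continuous: nominal r satisfies e^r − 1 = 0.04915.
r = ln(1 + 0.04915) = ln(1.04915) = 0.047980 = 4.7980%.

4.7980%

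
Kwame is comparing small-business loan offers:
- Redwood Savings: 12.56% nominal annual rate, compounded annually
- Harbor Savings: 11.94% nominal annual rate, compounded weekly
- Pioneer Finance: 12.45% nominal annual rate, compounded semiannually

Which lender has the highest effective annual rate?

Pioneer Finance

Redwood Savings: compounded annually, EAR = 12.560%
Harbor Savings: (1 + 0.1194/52)^52 − 1 = 12.667%
Pioneer Finance: (1 + 0.1245/2)^2 − 1 = 12.838%
The highest effective annual rate is Pioneer Finance at 12.838%.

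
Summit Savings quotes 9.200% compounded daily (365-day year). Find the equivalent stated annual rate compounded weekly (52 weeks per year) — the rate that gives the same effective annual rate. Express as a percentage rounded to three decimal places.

9.207%

EAR = (1 + 0.09200/365)^365 − 1 = 0.096352.
Solve (1 + r/52)^52 = 1.096352: r/52 = 1.096352^(1/52) − 1 = 0.001771, so r = 0.092070 = 9.207%.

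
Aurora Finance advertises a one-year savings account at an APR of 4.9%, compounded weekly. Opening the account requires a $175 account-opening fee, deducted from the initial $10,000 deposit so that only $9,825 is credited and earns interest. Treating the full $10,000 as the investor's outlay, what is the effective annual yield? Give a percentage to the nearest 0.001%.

3.182%

Value after one year: 9,825 × (1 + 0.049/52)^52 = 9,825 × 1.050196 = $10,318.18.
Effective yield on the $10,000 outlay: 10,318.18 / 10,000 − 1 = 0.031818 = 3.182%.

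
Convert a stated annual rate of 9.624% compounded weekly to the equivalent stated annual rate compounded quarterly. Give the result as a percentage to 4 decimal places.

EAR = (1 + 0.09624/52)^52 − 1 = 0.100925.
Solve (1 + r/4)^4 = 1.100925: r/4 = 1.100925^(1/4) − 1 = 0.024329, so r = 0.097316 = 9.7316%.

9.7316%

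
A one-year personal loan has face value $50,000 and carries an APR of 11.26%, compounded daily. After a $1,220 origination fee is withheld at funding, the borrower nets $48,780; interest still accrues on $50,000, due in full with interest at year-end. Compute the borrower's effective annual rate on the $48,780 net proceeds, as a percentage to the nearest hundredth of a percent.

14.72%

Amount owed after one year: 50,000 × (1 + 0.1126/365)^365 = 50,000 × 1.119165 = $55,958.24.
Effective rate on net proceeds: 55,958.24 / 48,780 − 1 = 0.147155 = 14.72%.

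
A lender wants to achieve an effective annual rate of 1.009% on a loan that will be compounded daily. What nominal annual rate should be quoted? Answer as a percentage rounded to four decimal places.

1.0040%

(1 + r/365)^365 − 1 = 0.01009, so 1 + r/365 = 1.01009^(1/365).
r/365 = 0.000028, so r = 0.010040 = 1.0040%.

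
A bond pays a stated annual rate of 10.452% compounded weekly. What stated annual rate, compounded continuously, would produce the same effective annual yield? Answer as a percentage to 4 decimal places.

10.4415%

EAR = (1 + 0.10452/52)^52 − 1 = 0.110061.
Equivalent continuous rate: r = ln(1 + 0.110061) = 0.104415 = 10.4415%.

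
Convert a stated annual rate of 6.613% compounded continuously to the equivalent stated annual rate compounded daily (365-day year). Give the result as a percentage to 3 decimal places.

EAR under continuous compounding: e^0.06613 − 1 = 0.068366.
Solve (1 + r/365)^365 = 1.068366: r/365 = 1.068366^(1/365) − 1 = 0.000181, so r = 0.066136 = 6.614%.

6.614%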